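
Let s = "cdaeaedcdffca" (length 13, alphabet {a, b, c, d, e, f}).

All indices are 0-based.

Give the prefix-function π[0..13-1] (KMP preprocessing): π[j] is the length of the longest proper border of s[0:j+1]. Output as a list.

π[0] = 0
j=1 s[j]='d': π[1]=0 (border '')
j=2 s[j]='a': π[2]=0 (border '')
j=3 s[j]='e': π[3]=0 (border '')
j=4 s[j]='a': π[4]=0 (border '')
j=5 s[j]='e': π[5]=0 (border '')
j=6 s[j]='d': π[6]=0 (border '')
j=7 s[j]='c': π[7]=1 (border 'c')
j=8 s[j]='d': π[8]=2 (border 'cd')
j=9 s[j]='f': k: 2→0; π[9]=0 (border '')
j=10 s[j]='f': π[10]=0 (border '')
j=11 s[j]='c': π[11]=1 (border 'c')
j=12 s[j]='a': k: 1→0; π[12]=0 (border '')

[0, 0, 0, 0, 0, 0, 0, 1, 2, 0, 0, 1, 0]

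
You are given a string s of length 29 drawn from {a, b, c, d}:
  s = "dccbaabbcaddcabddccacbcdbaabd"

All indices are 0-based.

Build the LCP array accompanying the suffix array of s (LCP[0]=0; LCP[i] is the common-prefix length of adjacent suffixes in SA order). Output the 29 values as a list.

[0, 3, 1, 2, 3, 1, 1, 0, 4, 1, 1, 2, 1, 2, 0, 2, 2, 1, 2, 1, 2, 1, 0, 1, 1, 2, 3, 1, 3]

rank→(start, suffix):
  0 → (4, 'aabbcaddcabddccacbcdbaabd')
  1 → (25, 'aabd')
  2 → (5, 'abbcaddcabddccacbcdbaabd')
  3 → (26, 'abd')
  4 → (13, 'abddccacbcdbaabd')
  5 → (19, 'acbcdbaabd')
  6 → (9, 'addcabddccacbcdbaabd')
  7 → (3, 'baabbcaddcabddccacbcdbaabd')
  8 → (24, 'baabd')
  9 → (6, 'bbcaddcabddccacbcdbaabd')
  10 → (7, 'bcaddcabddccacbcdbaabd')
  11 → (21, 'bcdbaabd')
  12 → (27, 'bd')
  13 → (14, 'bddccacbcdbaabd')
  14 → (12, 'cabddccacbcdbaabd')
  15 → (18, 'cacbcdbaabd')
  16 → (8, 'caddcabddccacbcdbaabd')
  17 → (2, 'cbaabbcaddcabddccacbcdbaabd')
  18 → (20, 'cbcdbaabd')
  19 → (17, 'ccacbcdbaabd')
  20 → (1, 'ccbaabbcaddcabddccacbcdbaabd')
  21 → (22, 'cdbaabd')
  22 → (28, 'd')
  23 → (23, 'dbaabd')
  24 → (11, 'dcabddccacbcdbaabd')
  25 → (16, 'dccacbcdbaabd')
  26 → (0, 'dccbaabbcaddcabddccacbcdbaabd')
  27 → (10, 'ddcabddccacbcdbaabd')
  28 → (15, 'ddccacbcdbaabd')

SA = [4, 25, 5, 26, 13, 19, 9, 3, 24, 6, 7, 21, 27, 14, 12, 18, 8, 2, 20, 17, 1, 22, 28, 23, 11, 16, 0, 10, 15]
[i] adj suffixes → lcp
  [1] 4/25 → 3 ('aab')
  [2] 25/5 → 1 ('a')
  [3] 5/26 → 2 ('ab')
  [4] 26/13 → 3 ('abd')
  [5] 13/19 → 1 ('a')
  [6] 19/9 → 1 ('a')
  [7] 9/3 → 0 ('')
  [8] 3/24 → 4 ('baab')
  [9] 24/6 → 1 ('b')
  [10] 6/7 → 1 ('b')
  [11] 7/21 → 2 ('bc')
  [12] 21/27 → 1 ('b')
  [13] 27/14 → 2 ('bd')
  [14] 14/12 → 0 ('')
  [15] 12/18 → 2 ('ca')
  [16] 18/8 → 2 ('ca')
  [17] 8/2 → 1 ('c')
  [18] 2/20 → 2 ('cb')
  [19] 20/17 → 1 ('c')
  [20] 17/1 → 2 ('cc')
  [21] 1/22 → 1 ('c')
  [22] 22/28 → 0 ('')
  [23] 28/23 → 1 ('d')
  [24] 23/11 → 1 ('d')
  [25] 11/16 → 2 ('dc')
  [26] 16/0 → 3 ('dcc')
  [27] 0/10 → 1 ('d')
  [28] 10/15 → 3 ('ddc')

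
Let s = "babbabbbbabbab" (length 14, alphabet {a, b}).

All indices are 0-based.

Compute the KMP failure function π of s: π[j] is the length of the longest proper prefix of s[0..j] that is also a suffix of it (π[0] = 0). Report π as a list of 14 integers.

π[0] = 0
j=1 s[j]='a': π[1]=0 (border '')
j=2 s[j]='b': π[2]=1 (border 'b')
j=3 s[j]='b': k: 1→0; π[3]=1 (border 'b')
j=4 s[j]='a': π[4]=2 (border 'ba')
j=5 s[j]='b': π[5]=3 (border 'bab')
j=6 s[j]='b': π[6]=4 (border 'babb')
j=7 s[j]='b': k: 4→1→0; π[7]=1 (border 'b')
j=8 s[j]='b': k: 1→0; π[8]=1 (border 'b')
j=9 s[j]='a': π[9]=2 (border 'ba')
j=10 s[j]='b': π[10]=3 (border 'bab')
j=11 s[j]='b': π[11]=4 (border 'babb')
j=12 s[j]='a': π[12]=5 (border 'babba')
j=13 s[j]='b': π[13]=6 (border 'babbab')

[0, 0, 1, 1, 2, 3, 4, 1, 1, 2, 3, 4, 5, 6]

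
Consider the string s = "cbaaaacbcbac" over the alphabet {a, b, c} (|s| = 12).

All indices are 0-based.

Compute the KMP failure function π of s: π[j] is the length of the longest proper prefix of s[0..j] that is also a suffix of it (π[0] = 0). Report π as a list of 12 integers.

[0, 0, 0, 0, 0, 0, 1, 2, 1, 2, 3, 1]

π[0] = 0
j=1 s[j]='b': π[1]=0 (border '')
j=2 s[j]='a': π[2]=0 (border '')
j=3 s[j]='a': π[3]=0 (border '')
j=4 s[j]='a': π[4]=0 (border '')
j=5 s[j]='a': π[5]=0 (border '')
j=6 s[j]='c': π[6]=1 (border 'c')
j=7 s[j]='b': π[7]=2 (border 'cb')
j=8 s[j]='c': k: 2→0; π[8]=1 (border 'c')
j=9 s[j]='b': π[9]=2 (border 'cb')
j=10 s[j]='a': π[10]=3 (border 'cba')
j=11 s[j]='c': k: 3→0; π[11]=1 (border 'c')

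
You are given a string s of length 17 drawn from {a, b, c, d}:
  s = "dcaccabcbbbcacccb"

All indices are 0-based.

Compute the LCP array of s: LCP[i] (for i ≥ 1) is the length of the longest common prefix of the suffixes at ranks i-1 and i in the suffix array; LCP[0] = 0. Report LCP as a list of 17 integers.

[0, 1, 3, 0, 1, 2, 1, 2, 0, 2, 4, 1, 2, 1, 2, 2, 0]

rank | idx | suffix
   0 |   5 | abcbbbcacccb
   1 |   2 | accabcbbbcacccb
   2 |  12 | acccb
   3 |  16 | b
   4 |   8 | bbbcacccb
   5 |   9 | bbcacccb
   6 |  10 | bcacccb
   7 |   6 | bcbbbcacccb
   8 |   4 | cabcbbbcacccb
   9 |   1 | caccabcbbbcacccb
  10 |  11 | cacccb
  11 |  15 | cb
  12 |   7 | cbbbcacccb
  13 |   3 | ccabcbbbcacccb
  14 |  14 | ccb
  15 |  13 | cccb
  16 |   0 | dcaccabcbbbcacccb

SA = [5, 2, 12, 16, 8, 9, 10, 6, 4, 1, 11, 15, 7, 3, 14, 13, 0]
rank  pair      lcp
   1  s[5:],s[2:]  1  'a'
   2  s[2:],s[12:]  3  'acc'
   3  s[12:],s[16:]  0  ''
   4  s[16:],s[8:]  1  'b'
   5  s[8:],s[9:]  2  'bb'
   6  s[9:],s[10:]  1  'b'
   7  s[10:],s[6:]  2  'bc'
   8  s[6:],s[4:]  0  ''
   9  s[4:],s[1:]  2  'ca'
  10  s[1:],s[11:]  4  'cacc'
  11  s[11:],s[15:]  1  'c'
  12  s[15:],s[7:]  2  'cb'
  13  s[7:],s[3:]  1  'c'
  14  s[3:],s[14:]  2  'cc'
  15  s[14:],s[13:]  2  'cc'
  16  s[13:],s[0:]  0  ''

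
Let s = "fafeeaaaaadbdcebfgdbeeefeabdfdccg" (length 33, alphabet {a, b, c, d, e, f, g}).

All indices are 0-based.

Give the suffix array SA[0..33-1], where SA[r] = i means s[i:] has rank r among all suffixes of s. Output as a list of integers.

rank | idx | suffix
   0 |   5 | aaaaadbdcebfgdbeeefeabdfdccg
   1 |   6 | aaaadbdcebfgdbeeefeabdfdccg
   2 |   7 | aaadbdcebfgdbeeefeabdfdccg
   3 |   8 | aadbdcebfgdbeeefeabdfdccg
   4 |  25 | abdfdccg
   5 |   9 | adbdcebfgdbeeefeabdfdccg
   6 |   1 | afeeaaaaadbdcebfgdbeeefeabdfdccg
   7 |  11 | bdcebfgdbeeefeabdfdccg
   8 |  26 | bdfdccg
   9 |  19 | beeefeabdfdccg
  10 |  15 | bfgdbeeefeabdfdccg
  11 |  30 | ccg
  12 |  13 | cebfgdbeeefeabdfdccg
  13 |  31 | cg
  14 |  10 | dbdcebfgdbeeefeabdfdccg
  15 |  18 | dbeeefeabdfdccg
  16 |  29 | dccg
  17 |  12 | dcebfgdbeeefeabdfdccg
  18 |  27 | dfdccg
  19 |   4 | eaaaaadbdcebfgdbeeefeabdfdccg
  20 |  24 | eabdfdccg
  21 |  14 | ebfgdbeeefeabdfdccg
  22 |   3 | eeaaaaadbdcebfgdbeeefeabdfdccg
  23 |  20 | eeefeabdfdccg
  24 |  21 | eefeabdfdccg
  25 |  22 | efeabdfdccg
  26 |   0 | fafeeaaaaadbdcebfgdbeeefeabdfdccg
  27 |  28 | fdccg
  28 |  23 | feabdfdccg
  29 |   2 | feeaaaaadbdcebfgdbeeefeabdfdccg
  30 |  16 | fgdbeeefeabdfdccg
  31 |  32 | g
  32 |  17 | gdbeeefeabdfdccg

[5, 6, 7, 8, 25, 9, 1, 11, 26, 19, 15, 30, 13, 31, 10, 18, 29, 12, 27, 4, 24, 14, 3, 20, 21, 22, 0, 28, 23, 2, 16, 32, 17]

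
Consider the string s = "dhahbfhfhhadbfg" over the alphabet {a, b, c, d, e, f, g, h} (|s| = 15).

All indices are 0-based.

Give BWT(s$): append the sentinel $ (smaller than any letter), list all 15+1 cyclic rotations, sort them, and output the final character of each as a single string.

ghhdha$bbhfhdaff

rank  rotation          last
    0  $dhahbfhfhhadbfg  g
    1  adbfg$dhahbfhfhh  h
    2  ahbfhfhhadbfg$dh  h
    3  bfg$dhahbfhfhhad  d
    4  bfhfhhadbfg$dhah  h
    5  dbfg$dhahbfhfhha  a
    6  dhahbfhfhhadbfg$  $
    7  fg$dhahbfhfhhadb  b
    8  fhfhhadbfg$dhahb  b
    9  fhhadbfg$dhahbfh  h
   10  g$dhahbfhfhhadbf  f
   11  hadbfg$dhahbfhfh  h
   12  hahbfhfhhadbfg$d  d
   13  hbfhfhhadbfg$dha  a
   14  hfhhadbfg$dhahbf  f
   15  hhadbfg$dhahbfhf  f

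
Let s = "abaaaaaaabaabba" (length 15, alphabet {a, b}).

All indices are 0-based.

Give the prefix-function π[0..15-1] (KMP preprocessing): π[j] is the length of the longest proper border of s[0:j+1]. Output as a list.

[0, 0, 1, 1, 1, 1, 1, 1, 1, 2, 3, 4, 2, 0, 1]

π[0] = 0
j=1 s[j]='b': π[1]=0 (border '')
j=2 s[j]='a': π[2]=1 (border 'a')
j=3 s[j]='a': k: 1→0; π[3]=1 (border 'a')
j=4 s[j]='a': k: 1→0; π[4]=1 (border 'a')
j=5 s[j]='a': k: 1→0; π[5]=1 (border 'a')
j=6 s[j]='a': k: 1→0; π[6]=1 (border 'a')
j=7 s[j]='a': k: 1→0; π[7]=1 (border 'a')
j=8 s[j]='a': k: 1→0; π[8]=1 (border 'a')
j=9 s[j]='b': π[9]=2 (border 'ab')
j=10 s[j]='a': π[10]=3 (border 'aba')
j=11 s[j]='a': π[11]=4 (border 'abaa')
j=12 s[j]='b': k: 4→1; π[12]=2 (border 'ab')
j=13 s[j]='b': k: 2→0; π[13]=0 (border '')
j=14 s[j]='a': π[14]=1 (border 'a')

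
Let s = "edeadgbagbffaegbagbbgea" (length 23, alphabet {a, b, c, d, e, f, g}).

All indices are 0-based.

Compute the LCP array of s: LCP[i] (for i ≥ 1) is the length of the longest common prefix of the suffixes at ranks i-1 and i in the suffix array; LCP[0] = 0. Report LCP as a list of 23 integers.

[0, 1, 1, 1, 3, 0, 4, 1, 1, 1, 0, 1, 0, 2, 1, 1, 0, 1, 0, 5, 2, 2, 1]

sorted suffixes:
  #0 SA[0]=22  'a'
  #1 SA[1]=3  'adgbagbffaegbagbbgea'
  #2 SA[2]=12  'aegbagbbgea'
  #3 SA[3]=16  'agbbgea'
  #4 SA[4]=7  'agbffaegbagbbgea'
  #5 SA[5]=15  'bagbbgea'
  #6 SA[6]=6  'bagbffaegbagbbgea'
  #7 SA[7]=18  'bbgea'
  #8 SA[8]=9  'bffaegbagbbgea'
  #9 SA[9]=19  'bgea'
  #10 SA[10]=1  'deadgbagbffaegbagbbgea'
  #11 SA[11]=4  'dgbagbffaegbagbbgea'
  #12 SA[12]=21  'ea'
  #13 SA[13]=2  'eadgbagbffaegbagbbgea'
  #14 SA[14]=0  'edeadgbagbffaegbagbbgea'
  #15 SA[15]=13  'egbagbbgea'
  #16 SA[16]=11  'faegbagbbgea'
  #17 SA[17]=10  'ffaegbagbbgea'
  #18 SA[18]=14  'gbagbbgea'
  #19 SA[19]=5  'gbagbffaegbagbbgea'
  #20 SA[20]=17  'gbbgea'
  #21 SA[21]=8  'gbffaegbagbbgea'
  #22 SA[22]=20  'gea'

SA = [22, 3, 12, 16, 7, 15, 6, 18, 9, 19, 1, 4, 21, 2, 0, 13, 11, 10, 14, 5, 17, 8, 20]
i: (SA[i-1],SA[i]) lcp shared
  1: (22,3) 1 'a'
  2: (3,12) 1 'a'
  3: (12,16) 1 'a'
  4: (16,7) 3 'agb'
  5: (7,15) 0 ''
  6: (15,6) 4 'bagb'
  7: (6,18) 1 'b'
  8: (18,9) 1 'b'
  9: (9,19) 1 'b'
  10: (19,1) 0 ''
  11: (1,4) 1 'd'
  12: (4,21) 0 ''
  13: (21,2) 2 'ea'
  14: (2,0) 1 'e'
  15: (0,13) 1 'e'
  16: (13,11) 0 ''
  17: (11,10) 1 'f'
  18: (10,14) 0 ''
  19: (14,5) 5 'gbagb'
  20: (5,17) 2 'gb'
  21: (17,8) 2 'gb'
  22: (8,20) 1 'g'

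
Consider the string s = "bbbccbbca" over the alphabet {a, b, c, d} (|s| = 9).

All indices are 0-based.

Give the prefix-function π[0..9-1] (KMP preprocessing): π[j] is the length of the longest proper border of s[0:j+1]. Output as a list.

π[0] = 0
j=1 s[j]='b': π[1]=1 (border 'b')
j=2 s[j]='b': π[2]=2 (border 'bb')
j=3 s[j]='c': k: 2→1→0; π[3]=0 (border '')
j=4 s[j]='c': π[4]=0 (border '')
j=5 s[j]='b': π[5]=1 (border 'b')
j=6 s[j]='b': π[6]=2 (border 'bb')
j=7 s[j]='c': k: 2→1→0; π[7]=0 (border '')
j=8 s[j]='a': π[8]=0 (border '')

[0, 1, 2, 0, 0, 1, 2, 0, 0]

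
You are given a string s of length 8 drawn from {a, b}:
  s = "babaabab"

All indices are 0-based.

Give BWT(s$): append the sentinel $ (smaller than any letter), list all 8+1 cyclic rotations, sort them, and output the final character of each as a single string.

rank  rotation   last
    0  $babaabab  b
    1  aabab$bab  b
    2  ab$babaab  b
    3  abaabab$b  b
    4  abab$baba  a
    5  b$babaaba  a
    6  baabab$ba  a
    7  bab$babaa  a
    8  babaabab$  $

bbbbaaaa$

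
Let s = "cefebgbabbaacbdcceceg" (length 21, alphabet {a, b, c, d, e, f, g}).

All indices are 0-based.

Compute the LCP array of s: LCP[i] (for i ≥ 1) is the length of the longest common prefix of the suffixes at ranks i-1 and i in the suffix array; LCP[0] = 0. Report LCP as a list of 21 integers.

sorted suffixes:
  #0 SA[0]=10  'aacbdcceceg'
  #1 SA[1]=7  'abbaacbdcceceg'
  #2 SA[2]=11  'acbdcceceg'
  #3 SA[3]=9  'baacbdcceceg'
  #4 SA[4]=6  'babbaacbdcceceg'
  #5 SA[5]=8  'bbaacbdcceceg'
  #6 SA[6]=13  'bdcceceg'
  #7 SA[7]=4  'bgbabbaacbdcceceg'
  #8 SA[8]=12  'cbdcceceg'
  #9 SA[9]=15  'cceceg'
  #10 SA[10]=16  'ceceg'
  #11 SA[11]=0  'cefebgbabbaacbdcceceg'
  #12 SA[12]=18  'ceg'
  #13 SA[13]=14  'dcceceg'
  #14 SA[14]=3  'ebgbabbaacbdcceceg'
  #15 SA[15]=17  'eceg'
  #16 SA[16]=1  'efebgbabbaacbdcceceg'
  #17 SA[17]=19  'eg'
  #18 SA[18]=2  'febgbabbaacbdcceceg'
  #19 SA[19]=20  'g'
  #20 SA[20]=5  'gbabbaacbdcceceg'

SA = [10, 7, 11, 9, 6, 8, 13, 4, 12, 15, 16, 0, 18, 14, 3, 17, 1, 19, 2, 20, 5]
[i] adj suffixes → lcp
  [1] 10/7 → 1 ('a')
  [2] 7/11 → 1 ('a')
  [3] 11/9 → 0 ('')
  [4] 9/6 → 2 ('ba')
  [5] 6/8 → 1 ('b')
  [6] 8/13 → 1 ('b')
  [7] 13/4 → 1 ('b')
  [8] 4/12 → 0 ('')
  [9] 12/15 → 1 ('c')
  [10] 15/16 → 1 ('c')
  [11] 16/0 → 2 ('ce')
  [12] 0/18 → 2 ('ce')
  [13] 18/14 → 0 ('')
  [14] 14/3 → 0 ('')
  [15] 3/17 → 1 ('e')
  [16] 17/1 → 1 ('e')
  [17] 1/19 → 1 ('e')
  [18] 19/2 → 0 ('')
  [19] 2/20 → 0 ('')
  [20] 20/5 → 1 ('g')

[0, 1, 1, 0, 2, 1, 1, 1, 0, 1, 1, 2, 2, 0, 0, 1, 1, 1, 0, 0, 1]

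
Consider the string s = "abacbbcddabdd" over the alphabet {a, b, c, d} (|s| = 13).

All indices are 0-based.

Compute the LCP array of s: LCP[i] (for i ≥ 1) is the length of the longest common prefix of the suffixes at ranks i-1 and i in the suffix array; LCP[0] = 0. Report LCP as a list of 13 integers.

rank→(start, suffix):
  0 → (0, 'abacbbcddabdd')
  1 → (9, 'abdd')
  2 → (2, 'acbbcddabdd')
  3 → (1, 'bacbbcddabdd')
  4 → (4, 'bbcddabdd')
  5 → (5, 'bcddabdd')
  6 → (10, 'bdd')
  7 → (3, 'cbbcddabdd')
  8 → (6, 'cddabdd')
  9 → (12, 'd')
  10 → (8, 'dabdd')
  11 → (11, 'dd')
  12 → (7, 'ddabdd')

SA = [0, 9, 2, 1, 4, 5, 10, 3, 6, 12, 8, 11, 7]
i: (SA[i-1],SA[i]) lcp shared
  1: (0,9) 2 'ab'
  2: (9,2) 1 'a'
  3: (2,1) 0 ''
  4: (1,4) 1 'b'
  5: (4,5) 1 'b'
  6: (5,10) 1 'b'
  7: (10,3) 0 ''
  8: (3,6) 1 'c'
  9: (6,12) 0 ''
  10: (12,8) 1 'd'
  11: (8,11) 1 'd'
  12: (11,7) 2 'dd'

[0, 2, 1, 0, 1, 1, 1, 0, 1, 0, 1, 1, 2]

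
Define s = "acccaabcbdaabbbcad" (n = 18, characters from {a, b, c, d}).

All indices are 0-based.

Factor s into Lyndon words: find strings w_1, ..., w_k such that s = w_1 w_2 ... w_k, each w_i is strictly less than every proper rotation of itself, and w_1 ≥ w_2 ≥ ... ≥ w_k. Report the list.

["accc", "aabcbd", "aabbbcad"]

emit factor 1: 'accc' (i=0, period=4)
emit factor 2: 'aabcbd' (i=4, period=6)
emit factor 3: 'aabbbcad' (i=10, period=8)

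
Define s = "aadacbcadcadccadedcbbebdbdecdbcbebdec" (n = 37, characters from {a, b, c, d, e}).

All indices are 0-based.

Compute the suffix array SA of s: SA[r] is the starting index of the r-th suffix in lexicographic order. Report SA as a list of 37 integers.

[0, 3, 1, 7, 10, 14, 19, 5, 29, 22, 33, 24, 20, 31, 36, 6, 9, 13, 18, 4, 30, 12, 27, 2, 28, 23, 8, 17, 11, 34, 25, 15, 21, 32, 35, 26, 16]

rank | idx | suffix
   0 |   0 | aadacbcadcadccadedcbbebdbdecdbcbebdec
   1 |   3 | acbcadcadccadedcbbebdbdecdbcbebdec
   2 |   1 | adacbcadcadccadedcbbebdbdecdbcbebdec
   3 |   7 | adcadccadedcbbebdbdecdbcbebdec
   4 |  10 | adccadedcbbebdbdecdbcbebdec
   5 |  14 | adedcbbebdbdecdbcbebdec
   6 |  19 | bbebdbdecdbcbebdec
   7 |   5 | bcadcadccadedcbbebdbdecdbcbebdec
   8 |  29 | bcbebdec
   9 |  22 | bdbdecdbcbebdec
  10 |  33 | bdec
  11 |  24 | bdecdbcbebdec
  12 |  20 | bebdbdecdbcbebdec
  13 |  31 | bebdec
  14 |  36 | c
  15 |   6 | cadcadccadedcbbebdbdecdbcbebdec
  16 |   9 | cadccadedcbbebdbdecdbcbebdec
  17 |  13 | cadedcbbebdbdecdbcbebdec
  18 |  18 | cbbebdbdecdbcbebdec
  19 |   4 | cbcadcadccadedcbbebdbdecdbcbebdec
  20 |  30 | cbebdec
  21 |  12 | ccadedcbbebdbdecdbcbebdec
  22 |  27 | cdbcbebdec
  23 |   2 | dacbcadcadccadedcbbebdbdecdbcbebdec
  24 |  28 | dbcbebdec
  25 |  23 | dbdecdbcbebdec
  26 |   8 | dcadccadedcbbebdbdecdbcbebdec
  27 |  17 | dcbbebdbdecdbcbebdec
  28 |  11 | dccadedcbbebdbdecdbcbebdec
  29 |  34 | dec
  30 |  25 | decdbcbebdec
  31 |  15 | dedcbbebdbdecdbcbebdec
  32 |  21 | ebdbdecdbcbebdec
  33 |  32 | ebdec
  34 |  35 | ec
  35 |  26 | ecdbcbebdec
  36 |  16 | edcbbebdbdecdbcbebdec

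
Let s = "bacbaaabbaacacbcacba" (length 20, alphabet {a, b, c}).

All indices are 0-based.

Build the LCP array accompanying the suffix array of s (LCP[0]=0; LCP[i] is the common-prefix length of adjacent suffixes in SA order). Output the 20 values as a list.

[0, 1, 2, 2, 1, 1, 2, 4, 3, 0, 2, 3, 2, 1, 1, 0, 4, 1, 3, 2]

rank→(start, suffix):
  0 → (19, 'a')
  1 → (4, 'aaabbaacacbcacba')
  2 → (5, 'aabbaacacbcacba')
  3 → (9, 'aacacbcacba')
  4 → (6, 'abbaacacbcacba')
  5 → (10, 'acacbcacba')
  6 → (16, 'acba')
  7 → (1, 'acbaaabbaacacbcacba')
  8 → (12, 'acbcacba')
  9 → (18, 'ba')
  10 → (3, 'baaabbaacacbcacba')
  11 → (8, 'baacacbcacba')
  12 → (0, 'bacbaaabbaacacbcacba')
  13 → (7, 'bbaacacbcacba')
  14 → (14, 'bcacba')
  15 → (15, 'cacba')
  16 → (11, 'cacbcacba')
  17 → (17, 'cba')
  18 → (2, 'cbaaabbaacacbcacba')
  19 → (13, 'cbcacba')

SA = [19, 4, 5, 9, 6, 10, 16, 1, 12, 18, 3, 8, 0, 7, 14, 15, 11, 17, 2, 13]
rank  pair      lcp
   1  s[19:],s[4:]  1  'a'
   2  s[4:],s[5:]  2  'aa'
   3  s[5:],s[9:]  2  'aa'
   4  s[9:],s[6:]  1  'a'
   5  s[6:],s[10:]  1  'a'
   6  s[10:],s[16:]  2  'ac'
   7  s[16:],s[1:]  4  'acba'
   8  s[1:],s[12:]  3  'acb'
   9  s[12:],s[18:]  0  ''
  10  s[18:],s[3:]  2  'ba'
  11  s[3:],s[8:]  3  'baa'
  12  s[8:],s[0:]  2  'ba'
  13  s[0:],s[7:]  1  'b'
  14  s[7:],s[14:]  1  'b'
  15  s[14:],s[15:]  0  ''
  16  s[15:],s[11:]  4  'cacb'
  17  s[11:],s[17:]  1  'c'
  18  s[17:],s[2:]  3  'cba'
  19  s[2:],s[13:]  2  'cb'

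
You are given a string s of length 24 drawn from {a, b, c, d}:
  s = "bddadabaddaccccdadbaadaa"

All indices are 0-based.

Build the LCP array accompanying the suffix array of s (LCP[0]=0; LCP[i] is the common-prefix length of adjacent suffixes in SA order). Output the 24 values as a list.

[0, 1, 2, 1, 1, 1, 3, 2, 2, 0, 2, 1, 0, 3, 2, 1, 0, 2, 2, 2, 3, 1, 1, 3]

rank | idx | suffix
   0 |  23 | a
   1 |  22 | aa
   2 |  19 | aadaa
   3 |   5 | abaddaccccdadbaadaa
   4 |  10 | accccdadbaadaa
   5 |  20 | adaa
   6 |   3 | adabaddaccccdadbaadaa
   7 |  16 | adbaadaa
   8 |   7 | addaccccdadbaadaa
   9 |  18 | baadaa
  10 |   6 | baddaccccdadbaadaa
  11 |   0 | bddadabaddaccccdadbaadaa
  12 |  11 | ccccdadbaadaa
  13 |  12 | cccdadbaadaa
  14 |  13 | ccdadbaadaa
  15 |  14 | cdadbaadaa
  16 |  21 | daa
  17 |   4 | dabaddaccccdadbaadaa
  18 |   9 | daccccdadbaadaa
  19 |   2 | dadabaddaccccdadbaadaa
  20 |  15 | dadbaadaa
  21 |  17 | dbaadaa
  22 |   8 | ddaccccdadbaadaa
  23 |   1 | ddadabaddaccccdadbaadaa

SA = [23, 22, 19, 5, 10, 20, 3, 16, 7, 18, 6, 0, 11, 12, 13, 14, 21, 4, 9, 2, 15, 17, 8, 1]
rank  pair      lcp
   1  s[23:],s[22:]  1  'a'
   2  s[22:],s[19:]  2  'aa'
   3  s[19:],s[5:]  1  'a'
   4  s[5:],s[10:]  1  'a'
   5  s[10:],s[20:]  1  'a'
   6  s[20:],s[3:]  3  'ada'
   7  s[3:],s[16:]  2  'ad'
   8  s[16:],s[7:]  2  'ad'
   9  s[7:],s[18:]  0  ''
  10  s[18:],s[6:]  2  'ba'
  11  s[6:],s[0:]  1  'b'
  12  s[0:],s[11:]  0  ''
  13  s[11:],s[12:]  3  'ccc'
  14  s[12:],s[13:]  2  'cc'
  15  s[13:],s[14:]  1  'c'
  16  s[14:],s[21:]  0  ''
  17  s[21:],s[4:]  2  'da'
  18  s[4:],s[9:]  2  'da'
  19  s[9:],s[2:]  2  'da'
  20  s[2:],s[15:]  3  'dad'
  21  s[15:],s[17:]  1  'd'
  22  s[17:],s[8:]  1  'd'
  23  s[8:],s[1:]  3  'dda'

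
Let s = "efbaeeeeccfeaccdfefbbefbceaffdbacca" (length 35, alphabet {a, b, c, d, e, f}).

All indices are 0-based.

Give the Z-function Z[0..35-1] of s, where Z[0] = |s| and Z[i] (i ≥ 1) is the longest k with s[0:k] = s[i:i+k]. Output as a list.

[35, 0, 0, 0, 1, 1, 1, 1, 0, 0, 0, 1, 0, 0, 0, 0, 0, 3, 0, 0, 0, 3, 0, 0, 0, 1, 0, 0, 0, 0, 0, 0, 0, 0, 0]

Z[0]=35
i=1: i≥r, start 0; Z[1]=0
i=2: i≥r, start 0; Z[2]=0
i=3: i≥r, start 0; Z[3]=0
i=4: i≥r, start 0; Z[4]=1 extend→box=[4,5)
i=5: i≥r, start 0; Z[5]=1 extend→box=[5,6)
i=6: i≥r, start 0; Z[6]=1 extend→box=[6,7)
i=7: i≥r, start 0; Z[7]=1 extend→box=[7,8)
i=8: i≥r, start 0; Z[8]=0
i=9: i≥r, start 0; Z[9]=0
i=10: i≥r, start 0; Z[10]=0
i=11: i≥r, start 0; Z[11]=1 extend→box=[11,12)
i=12: i≥r, start 0; Z[12]=0
i=13: i≥r, start 0; Z[13]=0
i=14: i≥r, start 0; Z[14]=0
i=15: i≥r, start 0; Z[15]=0
i=16: i≥r, start 0; Z[16]=0
i=17: i≥r, start 0; Z[17]=3 extend→box=[17,20)
i=18: min(r-i=2, Z[1]=0)=0; Z[18]=0
i=19: min(r-i=1, Z[2]=0)=0; Z[19]=0
i=20: i≥r, start 0; Z[20]=0
i=21: i≥r, start 0; Z[21]=3 extend→box=[21,24)
i=22: min(r-i=2, Z[1]=0)=0; Z[22]=0
i=23: min(r-i=1, Z[2]=0)=0; Z[23]=0
i=24: i≥r, start 0; Z[24]=0
i=25: i≥r, start 0; Z[25]=1 extend→box=[25,26)
i=26: i≥r, start 0; Z[26]=0
i=27: i≥r, start 0; Z[27]=0
i=28: i≥r, start 0; Z[28]=0
i=29: i≥r, start 0; Z[29]=0
i=30: i≥r, start 0; Z[30]=0
i=31: i≥r, start 0; Z[31]=0
i=32: i≥r, start 0; Z[32]=0
i=33: i≥r, start 0; Z[33]=0
i=34: i≥r, start 0; Z[34]=0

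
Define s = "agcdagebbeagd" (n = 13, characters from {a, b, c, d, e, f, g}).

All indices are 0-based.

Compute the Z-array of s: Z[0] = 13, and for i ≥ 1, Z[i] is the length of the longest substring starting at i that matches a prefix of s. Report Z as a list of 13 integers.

Z[0]=13
i=1: outside box; Z[1]=0
i=2: outside box; Z[2]=0
i=3: outside box; Z[3]=0
i=4: outside box; Z[4]=2 extend→box=[4,6)
i=5: min(r-i=1, Z[1]=0)=0; Z[5]=0
i=6: outside box; Z[6]=0
i=7: outside box; Z[7]=0
i=8: outside box; Z[8]=0
i=9: outside box; Z[9]=0
i=10: outside box; Z[10]=2 extend→box=[10,12)
i=11: min(r-i=1, Z[1]=0)=0; Z[11]=0
i=12: outside box; Z[12]=0

[13, 0, 0, 0, 2, 0, 0, 0, 0, 0, 2, 0, 0]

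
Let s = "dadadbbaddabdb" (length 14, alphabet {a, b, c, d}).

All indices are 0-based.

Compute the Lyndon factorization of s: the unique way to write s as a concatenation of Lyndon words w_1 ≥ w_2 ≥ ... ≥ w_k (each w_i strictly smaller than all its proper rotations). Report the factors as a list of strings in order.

["d", "adadbbadd", "abdb"]

emit factor 1: 'd' (i=0, period=1)
emit factor 2: 'adadbbadd' (i=1, period=9)
emit factor 3: 'abdb' (i=10, period=4)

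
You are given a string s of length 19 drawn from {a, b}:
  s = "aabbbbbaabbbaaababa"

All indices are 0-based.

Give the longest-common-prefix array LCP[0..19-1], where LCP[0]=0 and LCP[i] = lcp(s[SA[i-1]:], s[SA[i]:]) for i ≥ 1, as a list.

[0, 1, 2, 3, 5, 1, 3, 2, 4, 0, 2, 3, 2, 1, 4, 2, 5, 3, 4]

rank | idx | suffix
   0 |  18 | a
   1 |  12 | aaababa
   2 |  13 | aababa
   3 |   7 | aabbbaaababa
   4 |   0 | aabbbbbaabbbaaababa
   5 |  16 | aba
   6 |  14 | ababa
   7 |   8 | abbbaaababa
   8 |   1 | abbbbbaabbbaaababa
   9 |  17 | ba
  10 |  11 | baaababa
  11 |   6 | baabbbaaababa
  12 |  15 | baba
  13 |  10 | bbaaababa
  14 |   5 | bbaabbbaaababa
  15 |   9 | bbbaaababa
  16 |   4 | bbbaabbbaaababa
  17 |   3 | bbbbaabbbaaababa
  18 |   2 | bbbbbaabbbaaababa

SA = [18, 12, 13, 7, 0, 16, 14, 8, 1, 17, 11, 6, 15, 10, 5, 9, 4, 3, 2]
rank  pair      lcp
   1  s[18:],s[12:]  1  'a'
   2  s[12:],s[13:]  2  'aa'
   3  s[13:],s[7:]  3  'aab'
   4  s[7:],s[0:]  5  'aabbb'
   5  s[0:],s[16:]  1  'a'
   6  s[16:],s[14:]  3  'aba'
   7  s[14:],s[8:]  2  'ab'
   8  s[8:],s[1:]  4  'abbb'
   9  s[1:],s[17:]  0  ''
  10  s[17:],s[11:]  2  'ba'
  11  s[11:],s[6:]  3  'baa'
  12  s[6:],s[15:]  2  'ba'
  13  s[15:],s[10:]  1  'b'
  14  s[10:],s[5:]  4  'bbaa'
  15  s[5:],s[9:]  2  'bb'
  16  s[9:],s[4:]  5  'bbbaa'
  17  s[4:],s[3:]  3  'bbb'
  18  s[3:],s[2:]  4  'bbbb'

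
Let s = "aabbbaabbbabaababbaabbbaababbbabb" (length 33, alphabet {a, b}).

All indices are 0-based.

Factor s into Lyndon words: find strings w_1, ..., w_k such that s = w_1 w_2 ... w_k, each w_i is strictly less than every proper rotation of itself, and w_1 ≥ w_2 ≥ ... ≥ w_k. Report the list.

["aabbbaabbbab", "aababbaabbbaababbbabb"]

emit factor 1: 'aabbbaabbbab' (i=0, period=12)
emit factor 2: 'aababbaabbbaababbbabb' (i=12, period=21)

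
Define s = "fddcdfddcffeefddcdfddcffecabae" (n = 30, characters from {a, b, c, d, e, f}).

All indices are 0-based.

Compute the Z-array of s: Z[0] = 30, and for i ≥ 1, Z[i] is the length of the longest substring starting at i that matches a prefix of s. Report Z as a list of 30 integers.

Z[0]=30
i=1: i≥r, start 0; Z[1]=0
i=2: i≥r, start 0; Z[2]=0
i=3: i≥r, start 0; Z[3]=0
i=4: i≥r, start 0; Z[4]=0
i=5: i≥r, start 0; Z[5]=4 extend→box=[5,9)
i=6: min(r-i=3, Z[1]=0)=0; Z[6]=0
i=7: min(r-i=2, Z[2]=0)=0; Z[7]=0
i=8: min(r-i=1, Z[3]=0)=0; Z[8]=0
i=9: i≥r, start 0; Z[9]=1 extend→box=[9,10)
i=10: i≥r, start 0; Z[10]=1 extend→box=[10,11)
i=11: i≥r, start 0; Z[11]=0
i=12: i≥r, start 0; Z[12]=0
i=13: i≥r, start 0; Z[13]=12 extend→box=[13,25)
i=14: min(r-i=11, Z[1]=0)=0; Z[14]=0
i=15: min(r-i=10, Z[2]=0)=0; Z[15]=0
i=16: min(r-i=9, Z[3]=0)=0; Z[16]=0
i=17: min(r-i=8, Z[4]=0)=0; Z[17]=0
i=18: min(r-i=7, Z[5]=4)=4; Z[18]=4
i=19: min(r-i=6, Z[6]=0)=0; Z[19]=0
i=20: min(r-i=5, Z[7]=0)=0; Z[20]=0
i=21: min(r-i=4, Z[8]=0)=0; Z[21]=0
i=22: min(r-i=3, Z[9]=1)=1; Z[22]=1
i=23: min(r-i=2, Z[10]=1)=1; Z[23]=1
i=24: min(r-i=1, Z[11]=0)=0; Z[24]=0
i=25: i≥r, start 0; Z[25]=0
i=26: i≥r, start 0; Z[26]=0
i=27: i≥r, start 0; Z[27]=0
i=28: i≥r, start 0; Z[28]=0
i=29: i≥r, start 0; Z[29]=0

[30, 0, 0, 0, 0, 4, 0, 0, 0, 1, 1, 0, 0, 12, 0, 0, 0, 0, 4, 0, 0, 0, 1, 1, 0, 0, 0, 0, 0, 0]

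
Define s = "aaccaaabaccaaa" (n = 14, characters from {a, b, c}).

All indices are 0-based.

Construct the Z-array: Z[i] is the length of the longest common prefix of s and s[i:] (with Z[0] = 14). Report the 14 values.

Z[0]=14
i=1: outside box; Z[1]=1 extend→box=[1,2)
i=2: outside box; Z[2]=0
i=3: outside box; Z[3]=0
i=4: outside box; Z[4]=2 extend→box=[4,6)
i=5: min(r-i=1, Z[1]=1)=1; Z[5]=2 extend→box=[5,7)
i=6: min(r-i=1, Z[1]=1)=1; Z[6]=1
i=7: outside box; Z[7]=0
i=8: outside box; Z[8]=1 extend→box=[8,9)
i=9: outside box; Z[9]=0
i=10: outside box; Z[10]=0
i=11: outside box; Z[11]=2 extend→box=[11,13)
i=12: min(r-i=1, Z[1]=1)=1; Z[12]=2 extend→box=[12,14)
i=13: min(r-i=1, Z[1]=1)=1; Z[13]=1

[14, 1, 0, 0, 2, 2, 1, 0, 1, 0, 0, 2, 2, 1]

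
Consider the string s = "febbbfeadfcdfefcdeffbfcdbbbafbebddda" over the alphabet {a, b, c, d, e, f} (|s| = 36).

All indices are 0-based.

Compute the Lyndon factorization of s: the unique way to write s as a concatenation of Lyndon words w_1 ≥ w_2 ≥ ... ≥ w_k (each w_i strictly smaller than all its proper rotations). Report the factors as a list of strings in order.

emit factor 1: 'f' (i=0, period=1)
emit factor 2: 'e' (i=1, period=1)
emit factor 3: 'bbbfe' (i=2, period=5)
emit factor 4: 'adfcdfefcdeffbfcdbbbafbebddd' (i=7, period=28)
emit factor 5: 'a' (i=35, period=1)

["f", "e", "bbbfe", "adfcdfefcdeffbfcdbbbafbebddd", "a"]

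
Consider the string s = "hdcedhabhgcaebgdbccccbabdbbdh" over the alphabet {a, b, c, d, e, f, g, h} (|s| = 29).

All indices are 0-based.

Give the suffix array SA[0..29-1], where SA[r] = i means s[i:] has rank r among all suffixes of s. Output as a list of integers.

rank | idx | suffix
   0 |  22 | abdbbdh
   1 |   6 | abhgcaebgdbccccbabdbbdh
   2 |  11 | aebgdbccccbabdbbdh
   3 |  21 | babdbbdh
   4 |  25 | bbdh
   5 |  16 | bccccbabdbbdh
   6 |  23 | bdbbdh
   7 |  26 | bdh
   8 |  13 | bgdbccccbabdbbdh
   9 |   7 | bhgcaebgdbccccbabdbbdh
  10 |  10 | caebgdbccccbabdbbdh
  11 |  20 | cbabdbbdh
  12 |  19 | ccbabdbbdh
  13 |  18 | cccbabdbbdh
  14 |  17 | ccccbabdbbdh
  15 |   2 | cedhabhgcaebgdbccccbabdbbdh
  16 |  24 | dbbdh
  17 |  15 | dbccccbabdbbdh
  18 |   1 | dcedhabhgcaebgdbccccbabdbbdh
  19 |  27 | dh
  20 |   4 | dhabhgcaebgdbccccbabdbbdh
  21 |  12 | ebgdbccccbabdbbdh
  22 |   3 | edhabhgcaebgdbccccbabdbbdh
  23 |   9 | gcaebgdbccccbabdbbdh
  24 |  14 | gdbccccbabdbbdh
  25 |  28 | h
  26 |   5 | habhgcaebgdbccccbabdbbdh
  27 |   0 | hdcedhabhgcaebgdbccccbabdbbdh
  28 |   8 | hgcaebgdbccccbabdbbdh

[22, 6, 11, 21, 25, 16, 23, 26, 13, 7, 10, 20, 19, 18, 17, 2, 24, 15, 1, 27, 4, 12, 3, 9, 14, 28, 5, 0, 8]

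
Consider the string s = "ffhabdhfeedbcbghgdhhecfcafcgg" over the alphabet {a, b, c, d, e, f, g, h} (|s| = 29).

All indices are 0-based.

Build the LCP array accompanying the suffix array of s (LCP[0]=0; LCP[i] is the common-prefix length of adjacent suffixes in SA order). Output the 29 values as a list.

[0, 1, 0, 1, 1, 0, 1, 1, 1, 0, 1, 2, 0, 1, 1, 0, 2, 1, 1, 1, 0, 1, 1, 1, 0, 1, 1, 1, 1]

rank | idx | suffix
   0 |   3 | abdhfeedbcbghgdhhecfcafcgg
   1 |  24 | afcgg
   2 |  11 | bcbghgdhhecfcafcgg
   3 |   4 | bdhfeedbcbghgdhhecfcafcgg
   4 |  13 | bghgdhhecfcafcgg
   5 |  23 | cafcgg
   6 |  12 | cbghgdhhecfcafcgg
   7 |  21 | cfcafcgg
   8 |  26 | cgg
   9 |  10 | dbcbghgdhhecfcafcgg
  10 |   5 | dhfeedbcbghgdhhecfcafcgg
  11 |  17 | dhhecfcafcgg
  12 |  20 | ecfcafcgg
  13 |   9 | edbcbghgdhhecfcafcgg
  14 |   8 | eedbcbghgdhhecfcafcgg
  15 |  22 | fcafcgg
  16 |  25 | fcgg
  17 |   7 | feedbcbghgdhhecfcafcgg
  18 |   0 | ffhabdhfeedbcbghgdhhecfcafcgg
  19 |   1 | fhabdhfeedbcbghgdhhecfcafcgg
  20 |  28 | g
  21 |  16 | gdhhecfcafcgg
  22 |  27 | gg
  23 |  14 | ghgdhhecfcafcgg
  24 |   2 | habdhfeedbcbghgdhhecfcafcgg
  25 |  19 | hecfcafcgg
  26 |   6 | hfeedbcbghgdhhecfcafcgg
  27 |  15 | hgdhhecfcafcgg
  28 |  18 | hhecfcafcgg

SA = [3, 24, 11, 4, 13, 23, 12, 21, 26, 10, 5, 17, 20, 9, 8, 22, 25, 7, 0, 1, 28, 16, 27, 14, 2, 19, 6, 15, 18]
rank  pair      lcp
   1  s[3:],s[24:]  1  'a'
   2  s[24:],s[11:]  0  ''
   3  s[11:],s[4:]  1  'b'
   4  s[4:],s[13:]  1  'b'
   5  s[13:],s[23:]  0  ''
   6  s[23:],s[12:]  1  'c'
   7  s[12:],s[21:]  1  'c'
   8  s[21:],s[26:]  1  'c'
   9  s[26:],s[10:]  0  ''
  10  s[10:],s[5:]  1  'd'
  11  s[5:],s[17:]  2  'dh'
  12  s[17:],s[20:]  0  ''
  13  s[20:],s[9:]  1  'e'
  14  s[9:],s[8:]  1  'e'
  15  s[8:],s[22:]  0  ''
  16  s[22:],s[25:]  2  'fc'
  17  s[25:],s[7:]  1  'f'
  18  s[7:],s[0:]  1  'f'
  19  s[0:],s[1:]  1  'f'
  20  s[1:],s[28:]  0  ''
  21  s[28:],s[16:]  1  'g'
  22  s[16:],s[27:]  1  'g'
  23  s[27:],s[14:]  1  'g'
  24  s[14:],s[2:]  0  ''
  25  s[2:],s[19:]  1  'h'
  26  s[19:],s[6:]  1  'h'
  27  s[6:],s[15:]  1  'h'
  28  s[15:],s[18:]  1  'h'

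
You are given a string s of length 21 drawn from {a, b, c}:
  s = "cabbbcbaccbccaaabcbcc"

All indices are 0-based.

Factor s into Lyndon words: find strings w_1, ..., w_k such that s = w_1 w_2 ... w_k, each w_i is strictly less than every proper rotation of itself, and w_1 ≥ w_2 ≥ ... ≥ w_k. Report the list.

["c", "abbbcbaccbcc", "aaabcbcc"]

emit factor 1: 'c' (i=0, period=1)
emit factor 2: 'abbbcbaccbcc' (i=1, period=12)
emit factor 3: 'aaabcbcc' (i=13, period=8)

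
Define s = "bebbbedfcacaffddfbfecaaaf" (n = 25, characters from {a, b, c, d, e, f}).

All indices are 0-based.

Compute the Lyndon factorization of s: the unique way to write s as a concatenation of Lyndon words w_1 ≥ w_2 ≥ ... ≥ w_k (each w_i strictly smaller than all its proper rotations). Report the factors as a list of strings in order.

["be", "bbbedfc", "acaffddfbfec", "aaaf"]

emit factor 1: 'be' (i=0, period=2)
emit factor 2: 'bbbedfc' (i=2, period=7)
emit factor 3: 'acaffddfbfec' (i=9, period=12)
emit factor 4: 'aaaf' (i=21, period=4)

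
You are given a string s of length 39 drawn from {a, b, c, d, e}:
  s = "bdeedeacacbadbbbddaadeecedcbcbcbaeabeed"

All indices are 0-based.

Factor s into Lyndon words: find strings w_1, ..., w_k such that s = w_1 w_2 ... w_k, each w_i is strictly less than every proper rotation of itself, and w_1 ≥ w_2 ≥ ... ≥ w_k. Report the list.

emit factor 1: 'bdeede' (i=0, period=6)
emit factor 2: 'acacbadbbbdd' (i=6, period=12)
emit factor 3: 'aadeecedcbcbcbaeabeed' (i=18, period=21)

["bdeede", "acacbadbbbdd", "aadeecedcbcbcbaeabeed"]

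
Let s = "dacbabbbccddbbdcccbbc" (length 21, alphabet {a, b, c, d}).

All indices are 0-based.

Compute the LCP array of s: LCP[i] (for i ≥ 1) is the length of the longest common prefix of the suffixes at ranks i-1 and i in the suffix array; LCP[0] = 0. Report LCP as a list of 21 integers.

sorted suffixes:
  #0 SA[0]=4  'abbbccddbbdcccbbc'
  #1 SA[1]=1  'acbabbbccddbbdcccbbc'
  #2 SA[2]=3  'babbbccddbbdcccbbc'
  #3 SA[3]=5  'bbbccddbbdcccbbc'
  #4 SA[4]=18  'bbc'
  #5 SA[5]=6  'bbccddbbdcccbbc'
  #6 SA[6]=12  'bbdcccbbc'
  #7 SA[7]=19  'bc'
  #8 SA[8]=7  'bccddbbdcccbbc'
  #9 SA[9]=13  'bdcccbbc'
  #10 SA[10]=20  'c'
  #11 SA[11]=2  'cbabbbccddbbdcccbbc'
  #12 SA[12]=17  'cbbc'
  #13 SA[13]=16  'ccbbc'
  #14 SA[14]=15  'cccbbc'
  #15 SA[15]=8  'ccddbbdcccbbc'
  #16 SA[16]=9  'cddbbdcccbbc'
  #17 SA[17]=0  'dacbabbbccddbbdcccbbc'
  #18 SA[18]=11  'dbbdcccbbc'
  #19 SA[19]=14  'dcccbbc'
  #20 SA[20]=10  'ddbbdcccbbc'

SA = [4, 1, 3, 5, 18, 6, 12, 19, 7, 13, 20, 2, 17, 16, 15, 8, 9, 0, 11, 14, 10]
rank  pair      lcp
   1  s[4:],s[1:]  1  'a'
   2  s[1:],s[3:]  0  ''
   3  s[3:],s[5:]  1  'b'
   4  s[5:],s[18:]  2  'bb'
   5  s[18:],s[6:]  3  'bbc'
   6  s[6:],s[12:]  2  'bb'
   7  s[12:],s[19:]  1  'b'
   8  s[19:],s[7:]  2  'bc'
   9  s[7:],s[13:]  1  'b'
  10  s[13:],s[20:]  0  ''
  11  s[20:],s[2:]  1  'c'
  12  s[2:],s[17:]  2  'cb'
  13  s[17:],s[16:]  1  'c'
  14  s[16:],s[15:]  2  'cc'
  15  s[15:],s[8:]  2  'cc'
  16  s[8:],s[9:]  1  'c'
  17  s[9:],s[0:]  0  ''
  18  s[0:],s[11:]  1  'd'
  19  s[11:],s[14:]  1  'd'
  20  s[14:],s[10:]  1  'd'

[0, 1, 0, 1, 2, 3, 2, 1, 2, 1, 0, 1, 2, 1, 2, 2, 1, 0, 1, 1, 1]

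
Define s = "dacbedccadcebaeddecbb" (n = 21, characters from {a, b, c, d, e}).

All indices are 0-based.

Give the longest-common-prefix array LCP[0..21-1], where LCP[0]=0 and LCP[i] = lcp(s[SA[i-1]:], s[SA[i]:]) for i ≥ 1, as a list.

rank | idx | suffix
   0 |   1 | acbedccadcebaeddecbb
   1 |   8 | adcebaeddecbb
   2 |  13 | aeddecbb
   3 |  20 | b
   4 |  12 | baeddecbb
   5 |  19 | bb
   6 |   3 | bedccadcebaeddecbb
   7 |   7 | cadcebaeddecbb
   8 |  18 | cbb
   9 |   2 | cbedccadcebaeddecbb
  10 |   6 | ccadcebaeddecbb
  11 |  10 | cebaeddecbb
  12 |   0 | dacbedccadcebaeddecbb
  13 |   5 | dccadcebaeddecbb
  14 |   9 | dcebaeddecbb
  15 |  15 | ddecbb
  16 |  16 | decbb
  17 |  11 | ebaeddecbb
  18 |  17 | ecbb
  19 |   4 | edccadcebaeddecbb
  20 |  14 | eddecbb

SA = [1, 8, 13, 20, 12, 19, 3, 7, 18, 2, 6, 10, 0, 5, 9, 15, 16, 11, 17, 4, 14]
i: (SA[i-1],SA[i]) lcp shared
  1: (1,8) 1 'a'
  2: (8,13) 1 'a'
  3: (13,20) 0 ''
  4: (20,12) 1 'b'
  5: (12,19) 1 'b'
  6: (19,3) 1 'b'
  7: (3,7) 0 ''
  8: (7,18) 1 'c'
  9: (18,2) 2 'cb'
  10: (2,6) 1 'c'
  11: (6,10) 1 'c'
  12: (10,0) 0 ''
  13: (0,5) 1 'd'
  14: (5,9) 2 'dc'
  15: (9,15) 1 'd'
  16: (15,16) 1 'd'
  17: (16,11) 0 ''
  18: (11,17) 1 'e'
  19: (17,4) 1 'e'
  20: (4,14) 2 'ed'

[0, 1, 1, 0, 1, 1, 1, 0, 1, 2, 1, 1, 0, 1, 2, 1, 1, 0, 1, 1, 2]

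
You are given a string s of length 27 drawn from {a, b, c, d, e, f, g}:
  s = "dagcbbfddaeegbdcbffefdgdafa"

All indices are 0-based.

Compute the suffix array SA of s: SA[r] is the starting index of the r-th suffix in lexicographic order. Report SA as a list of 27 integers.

rank→(start, suffix):
  0 → (26, 'a')
  1 → (9, 'aeegbdcbffefdgdafa')
  2 → (24, 'afa')
  3 → (1, 'agcbbfddaeegbdcbffefdgdafa')
  4 → (4, 'bbfddaeegbdcbffefdgdafa')
  5 → (13, 'bdcbffefdgdafa')
  6 → (5, 'bfddaeegbdcbffefdgdafa')
  7 → (16, 'bffefdgdafa')
  8 → (3, 'cbbfddaeegbdcbffefdgdafa')
  9 → (15, 'cbffefdgdafa')
  10 → (8, 'daeegbdcbffefdgdafa')
  11 → (23, 'dafa')
  12 → (0, 'dagcbbfddaeegbdcbffefdgdafa')
  13 → (14, 'dcbffefdgdafa')
  14 → (7, 'ddaeegbdcbffefdgdafa')
  15 → (21, 'dgdafa')
  16 → (10, 'eegbdcbffefdgdafa')
  17 → (19, 'efdgdafa')
  18 → (11, 'egbdcbffefdgdafa')
  19 → (25, 'fa')
  20 → (6, 'fddaeegbdcbffefdgdafa')
  21 → (20, 'fdgdafa')
  22 → (18, 'fefdgdafa')
  23 → (17, 'ffefdgdafa')
  24 → (12, 'gbdcbffefdgdafa')
  25 → (2, 'gcbbfddaeegbdcbffefdgdafa')
  26 → (22, 'gdafa')

[26, 9, 24, 1, 4, 13, 5, 16, 3, 15, 8, 23, 0, 14, 7, 21, 10, 19, 11, 25, 6, 20, 18, 17, 12, 2, 22]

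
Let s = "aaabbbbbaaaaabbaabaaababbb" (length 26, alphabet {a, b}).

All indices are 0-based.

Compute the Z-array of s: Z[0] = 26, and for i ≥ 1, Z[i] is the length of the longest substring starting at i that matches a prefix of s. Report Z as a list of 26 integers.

[26, 2, 1, 0, 0, 0, 0, 0, 3, 3, 5, 2, 1, 0, 0, 2, 1, 0, 4, 2, 1, 0, 1, 0, 0, 0]

Z[0]=26
i=1: outside box; Z[1]=2 grow→box=[1,3)
i=2: min(r-i=1, Z[1]=2)=1; Z[2]=1
i=3: outside box; Z[3]=0
i=4: outside box; Z[4]=0
i=5: outside box; Z[5]=0
i=6: outside box; Z[6]=0
i=7: outside box; Z[7]=0
i=8: outside box; Z[8]=3 grow→box=[8,11)
i=9: min(r-i=2, Z[1]=2)=2; Z[9]=3 grow→box=[9,12)
i=10: min(r-i=2, Z[1]=2)=2; Z[10]=5 grow→box=[10,15)
i=11: min(r-i=4, Z[1]=2)=2; Z[11]=2
i=12: min(r-i=3, Z[2]=1)=1; Z[12]=1
i=13: min(r-i=2, Z[3]=0)=0; Z[13]=0
i=14: min(r-i=1, Z[4]=0)=0; Z[14]=0
i=15: outside box; Z[15]=2 grow→box=[15,17)
i=16: min(r-i=1, Z[1]=2)=1; Z[16]=1
i=17: outside box; Z[17]=0
i=18: outside box; Z[18]=4 grow→box=[18,22)
i=19: min(r-i=3, Z[1]=2)=2; Z[19]=2
i=20: min(r-i=2, Z[2]=1)=1; Z[20]=1
i=21: min(r-i=1, Z[3]=0)=0; Z[21]=0
i=22: outside box; Z[22]=1 grow→box=[22,23)
i=23: outside box; Z[23]=0
i=24: outside box; Z[24]=0
i=25: outside box; Z[25]=0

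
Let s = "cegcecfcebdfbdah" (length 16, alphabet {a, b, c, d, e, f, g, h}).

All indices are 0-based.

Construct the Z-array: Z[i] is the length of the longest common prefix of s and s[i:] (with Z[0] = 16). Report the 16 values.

Z[0]=16
i=1: outside box; Z[1]=0
i=2: outside box; Z[2]=0
i=3: outside box; Z[3]=2 grow→box=[3,5)
i=4: min(r-i=1, Z[1]=0)=0; Z[4]=0
i=5: outside box; Z[5]=1 grow→box=[5,6)
i=6: outside box; Z[6]=0
i=7: outside box; Z[7]=2 grow→box=[7,9)
i=8: min(r-i=1, Z[1]=0)=0; Z[8]=0
i=9: outside box; Z[9]=0
i=10: outside box; Z[10]=0
i=11: outside box; Z[11]=0
i=12: outside box; Z[12]=0
i=13: outside box; Z[13]=0
i=14: outside box; Z[14]=0
i=15: outside box; Z[15]=0

[16, 0, 0, 2, 0, 1, 0, 2, 0, 0, 0, 0, 0, 0, 0, 0]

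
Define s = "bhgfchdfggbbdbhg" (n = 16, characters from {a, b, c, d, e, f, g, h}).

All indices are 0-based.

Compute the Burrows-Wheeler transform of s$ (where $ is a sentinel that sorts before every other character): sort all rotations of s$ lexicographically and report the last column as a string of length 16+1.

rank  rotation           last
    0  $bhgfchdfggbbdbhg  g
    1  bbdbhg$bhgfchdfgg  g
    2  bdbhg$bhgfchdfggb  b
    3  bhg$bhgfchdfggbbd  d
    4  bhgfchdfggbbdbhg$  $
    5  chdfggbbdbhg$bhgf  f
    6  dbhg$bhgfchdfggbb  b
    7  dfggbbdbhg$bhgfch  h
    8  fchdfggbbdbhg$bhg  g
    9  fggbbdbhg$bhgfchd  d
   10  g$bhgfchdfggbbdbh  h
   11  gbbdbhg$bhgfchdfg  g
   12  gfchdfggbbdbhg$bh  h
   13  ggbbdbhg$bhgfchdf  f
   14  hdfggbbdbhg$bhgfc  c
   15  hg$bhgfchdfggbbdb  b
   16  hgfchdfggbbdbhg$b  b

ggbd$fbhgdhghfcbb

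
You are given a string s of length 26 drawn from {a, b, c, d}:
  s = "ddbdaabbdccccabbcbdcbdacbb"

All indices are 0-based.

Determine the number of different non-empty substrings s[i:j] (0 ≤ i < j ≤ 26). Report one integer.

312

sorted suffixes:
  #0 SA[0]=4  'aabbdccccabbcbdcbdacbb'
  #1 SA[1]=13  'abbcbdcbdacbb'
  #2 SA[2]=5  'abbdccccabbcbdcbdacbb'
  #3 SA[3]=22  'acbb'
  #4 SA[4]=25  'b'
  #5 SA[5]=24  'bb'
  #6 SA[6]=14  'bbcbdcbdacbb'
  #7 SA[7]=6  'bbdccccabbcbdcbdacbb'
  #8 SA[8]=15  'bcbdcbdacbb'
  #9 SA[9]=2  'bdaabbdccccabbcbdcbdacbb'
  #10 SA[10]=20  'bdacbb'
  #11 SA[11]=17  'bdcbdacbb'
  #12 SA[12]=7  'bdccccabbcbdcbdacbb'
  #13 SA[13]=12  'cabbcbdcbdacbb'
  #14 SA[14]=23  'cbb'
  #15 SA[15]=19  'cbdacbb'
  #16 SA[16]=16  'cbdcbdacbb'
  #17 SA[17]=11  'ccabbcbdcbdacbb'
  #18 SA[18]=10  'cccabbcbdcbdacbb'
  #19 SA[19]=9  'ccccabbcbdcbdacbb'
  #20 SA[20]=3  'daabbdccccabbcbdcbdacbb'
  #21 SA[21]=21  'dacbb'
  #22 SA[22]=1  'dbdaabbdccccabbcbdcbdacbb'
  #23 SA[23]=18  'dcbdacbb'
  #24 SA[24]=8  'dccccabbcbdcbdacbb'
  #25 SA[25]=0  'ddbdaabbdccccabbcbdcbdacbb'

SA = [4, 13, 5, 22, 25, 24, 14, 6, 15, 2, 20, 17, 7, 12, 23, 19, 16, 11, 10, 9, 3, 21, 1, 18, 8, 0]
i: (SA[i-1],SA[i]) lcp shared
  1: (4,13) 1 'a'
  2: (13,5) 3 'abb'
  3: (5,22) 1 'a'
  4: (22,25) 0 ''
  5: (25,24) 1 'b'
  6: (24,14) 2 'bb'
  7: (14,6) 2 'bb'
  8: (6,15) 1 'b'
  9: (15,2) 1 'b'
  10: (2,20) 3 'bda'
  11: (20,17) 2 'bd'
  12: (17,7) 3 'bdc'
  13: (7,12) 0 ''
  14: (12,23) 1 'c'
  15: (23,19) 2 'cb'
  16: (19,16) 3 'cbd'
  17: (16,11) 1 'c'
  18: (11,10) 2 'cc'
  19: (10,9) 3 'ccc'
  20: (9,3) 0 ''
  21: (3,21) 2 'da'
  22: (21,1) 1 'd'
  23: (1,18) 1 'd'
  24: (18,8) 2 'dc'
  25: (8,0) 1 'd'

n(n+1)/2 = 26·27/2 = 351
Σ LCP = 0 + 1 + 3 + 1 + 0 + 1 + 2 + 2 + 1 + 1 + 3 + 2 + 3 + 0 + 1 + 2 + 3 + 1 + 2 + 3 + 0 + 2 + 1 + 1 + 2 + 1 = 39
distinct = 351 − 39 = 312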